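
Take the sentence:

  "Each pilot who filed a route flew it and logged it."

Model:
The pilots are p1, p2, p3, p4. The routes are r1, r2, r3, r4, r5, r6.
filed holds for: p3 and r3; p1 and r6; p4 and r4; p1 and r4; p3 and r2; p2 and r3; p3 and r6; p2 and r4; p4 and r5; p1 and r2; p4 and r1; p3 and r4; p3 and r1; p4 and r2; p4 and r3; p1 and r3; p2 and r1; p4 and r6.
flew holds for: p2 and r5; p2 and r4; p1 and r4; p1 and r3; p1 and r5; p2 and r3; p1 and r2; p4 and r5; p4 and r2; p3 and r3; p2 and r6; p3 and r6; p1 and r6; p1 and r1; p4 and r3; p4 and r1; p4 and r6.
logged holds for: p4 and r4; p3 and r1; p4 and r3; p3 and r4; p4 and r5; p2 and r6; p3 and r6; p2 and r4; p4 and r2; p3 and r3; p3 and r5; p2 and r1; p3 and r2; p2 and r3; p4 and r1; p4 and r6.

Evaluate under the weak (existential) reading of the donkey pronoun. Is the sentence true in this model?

False

"it" takes "a route" as antecedent — a donkey pronoun bound across the clause boundary.
Weak reading: every pilot p with some filed-route has at least one filed-route r such that flew(p,r) ∧ logged(p,r).
Per pilot: p1:✗  p2:✓  p3:✓  p4:✓
p1 has no witness among its filed-routes.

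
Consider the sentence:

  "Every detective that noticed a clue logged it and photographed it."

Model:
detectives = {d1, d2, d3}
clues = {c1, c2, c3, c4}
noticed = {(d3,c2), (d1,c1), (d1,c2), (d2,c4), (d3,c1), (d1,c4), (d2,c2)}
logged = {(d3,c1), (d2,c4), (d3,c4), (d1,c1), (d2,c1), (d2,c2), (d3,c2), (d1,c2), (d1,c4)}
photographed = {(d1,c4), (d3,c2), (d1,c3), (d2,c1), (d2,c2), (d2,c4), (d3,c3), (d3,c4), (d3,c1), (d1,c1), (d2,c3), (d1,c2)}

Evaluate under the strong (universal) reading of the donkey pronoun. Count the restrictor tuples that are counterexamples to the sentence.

"it" takes "a clue" as antecedent — a donkey pronoun bound across the clause boundary.
Strong reading: for every (d,c) with noticed(d,c), logged(d,c) ∧ photographed(d,c).
Restrictor pairs: (d1,c1) ✓  (d1,c2) ✓  (d1,c4) ✓  (d2,c2) ✓  (d2,c4) ✓  (d3,c1) ✓  (d3,c2) ✓
Counterexamples (restrictor pairs failing the scope): 0.

0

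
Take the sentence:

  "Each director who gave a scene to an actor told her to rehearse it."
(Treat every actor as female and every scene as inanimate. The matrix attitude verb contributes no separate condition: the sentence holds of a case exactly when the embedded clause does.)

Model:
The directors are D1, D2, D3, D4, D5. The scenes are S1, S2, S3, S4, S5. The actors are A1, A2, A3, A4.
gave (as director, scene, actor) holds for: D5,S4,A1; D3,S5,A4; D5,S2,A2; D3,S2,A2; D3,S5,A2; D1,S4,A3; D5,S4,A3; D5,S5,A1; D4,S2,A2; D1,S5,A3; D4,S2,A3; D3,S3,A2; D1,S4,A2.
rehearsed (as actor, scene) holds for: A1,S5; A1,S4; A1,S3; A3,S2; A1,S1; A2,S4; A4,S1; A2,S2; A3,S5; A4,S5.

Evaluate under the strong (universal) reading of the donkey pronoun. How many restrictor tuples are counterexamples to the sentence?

"her" takes "an actor" as antecedent and "it" takes "a scene"; both are donkey pronouns co-varying with the restrictor.
Strong reading: for every (d,s,a) with gave(d,s,a), rehearsed(a,s).
Restrictor triples: (D1,S4,A2)→rehearsed(A2,S4) ✓  (D1,S4,A3)→rehearsed(A3,S4) ✗  (D1,S5,A3)→rehearsed(A3,S5) ✓  (D3,S2,A2)→rehearsed(A2,S2) ✓  (D3,S3,A2)→rehearsed(A2,S3) ✗  (D3,S5,A2)→rehearsed(A2,S5) ✗  (D3,S5,A4)→rehearsed(A4,S5) ✓  (D4,S2,A2)→rehearsed(A2,S2) ✓  (D4,S2,A3)→rehearsed(A3,S2) ✓  (D5,S2,A2)→rehearsed(A2,S2) ✓  (D5,S4,A1)→rehearsed(A1,S4) ✓  (D5,S4,A3)→rehearsed(A3,S4) ✗  (D5,S5,A1)→rehearsed(A1,S5) ✓
Counterexamples (restrictor triples failing the scope): 4.

4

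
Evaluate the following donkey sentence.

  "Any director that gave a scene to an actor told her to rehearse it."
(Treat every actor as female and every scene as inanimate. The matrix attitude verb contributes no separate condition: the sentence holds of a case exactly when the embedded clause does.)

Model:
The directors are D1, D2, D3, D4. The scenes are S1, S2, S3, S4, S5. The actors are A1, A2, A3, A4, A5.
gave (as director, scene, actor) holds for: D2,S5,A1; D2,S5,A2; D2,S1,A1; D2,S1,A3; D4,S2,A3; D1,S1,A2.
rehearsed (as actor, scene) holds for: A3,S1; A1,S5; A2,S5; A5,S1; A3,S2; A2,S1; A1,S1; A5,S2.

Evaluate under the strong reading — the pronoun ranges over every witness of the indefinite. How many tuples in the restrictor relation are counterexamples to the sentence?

"her" takes "an actor" as antecedent and "it" takes "a scene"; both are donkey pronouns co-varying with the restrictor.
Strong reading: for every (d,s,a) with gave(d,s,a), rehearsed(a,s).
Restrictor triples: (D1,S1,A2)→rehearsed(A2,S1) ✓  (D2,S1,A1)→rehearsed(A1,S1) ✓  (D2,S1,A3)→rehearsed(A3,S1) ✓  (D2,S5,A1)→rehearsed(A1,S5) ✓  (D2,S5,A2)→rehearsed(A2,S5) ✓  (D4,S2,A3)→rehearsed(A3,S2) ✓
Counterexamples (restrictor triples failing the scope): 0.

0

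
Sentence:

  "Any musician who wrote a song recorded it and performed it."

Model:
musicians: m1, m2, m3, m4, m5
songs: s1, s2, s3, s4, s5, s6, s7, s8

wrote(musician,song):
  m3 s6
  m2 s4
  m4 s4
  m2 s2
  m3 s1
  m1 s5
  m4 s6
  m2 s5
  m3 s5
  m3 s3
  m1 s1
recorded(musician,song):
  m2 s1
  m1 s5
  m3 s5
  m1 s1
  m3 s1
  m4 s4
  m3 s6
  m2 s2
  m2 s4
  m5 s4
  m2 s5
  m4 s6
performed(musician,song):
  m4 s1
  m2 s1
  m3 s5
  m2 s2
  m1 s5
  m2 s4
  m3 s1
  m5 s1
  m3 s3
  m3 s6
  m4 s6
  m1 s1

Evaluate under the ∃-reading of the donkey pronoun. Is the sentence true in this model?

"it" takes "a song" as antecedent — a donkey pronoun bound across the clause boundary.
Weak reading: every musician m with some wrote-song has at least one wrote-song s such that recorded(m,s) ∧ performed(m,s).
Per musician: m1:✓  m2:✓  m3:✓  m4:✓
Every musician in the restrictor has a witness.

True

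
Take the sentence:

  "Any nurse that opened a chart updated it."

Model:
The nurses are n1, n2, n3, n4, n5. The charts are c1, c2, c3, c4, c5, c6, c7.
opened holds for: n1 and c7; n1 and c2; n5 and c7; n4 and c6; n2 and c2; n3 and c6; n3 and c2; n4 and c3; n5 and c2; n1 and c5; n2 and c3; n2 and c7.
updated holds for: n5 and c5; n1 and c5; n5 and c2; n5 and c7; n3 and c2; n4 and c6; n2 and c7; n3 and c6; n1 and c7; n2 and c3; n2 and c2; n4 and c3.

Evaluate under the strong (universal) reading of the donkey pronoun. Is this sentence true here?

False

"it" takes "a chart" as antecedent — a donkey pronoun bound across the clause boundary.
Strong reading: for every (n,c) with opened(n,c), updated(n,c).
Restrictor pairs: (n1,c2) ✗  (n1,c5) ✓  (n1,c7) ✓  (n2,c2) ✓  (n2,c3) ✓  (n2,c7) ✓  (n3,c2) ✓  (n3,c6) ✓  (n4,c3) ✓  (n4,c6) ✓  (n5,c2) ✓  (n5,c7) ✓
Counterexample: (n1,c2) is in opened but fails the scope.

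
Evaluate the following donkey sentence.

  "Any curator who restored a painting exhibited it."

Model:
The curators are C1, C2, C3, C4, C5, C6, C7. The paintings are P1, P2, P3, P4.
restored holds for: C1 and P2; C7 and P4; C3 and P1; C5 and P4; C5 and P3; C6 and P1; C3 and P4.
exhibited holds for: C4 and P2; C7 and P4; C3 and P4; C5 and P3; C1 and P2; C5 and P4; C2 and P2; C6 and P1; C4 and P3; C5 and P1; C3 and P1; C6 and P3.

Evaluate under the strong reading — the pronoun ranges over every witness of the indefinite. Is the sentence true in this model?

True

"it" takes "a painting" as antecedent — a donkey pronoun bound across the clause boundary.
Strong reading: for every (c,p) with restored(c,p), exhibited(c,p).
Restrictor pairs: (C1,P2) ✓  (C3,P1) ✓  (C3,P4) ✓  (C5,P3) ✓  (C5,P4) ✓  (C6,P1) ✓  (C7,P4) ✓
Every restrictor pair satisfies the scope.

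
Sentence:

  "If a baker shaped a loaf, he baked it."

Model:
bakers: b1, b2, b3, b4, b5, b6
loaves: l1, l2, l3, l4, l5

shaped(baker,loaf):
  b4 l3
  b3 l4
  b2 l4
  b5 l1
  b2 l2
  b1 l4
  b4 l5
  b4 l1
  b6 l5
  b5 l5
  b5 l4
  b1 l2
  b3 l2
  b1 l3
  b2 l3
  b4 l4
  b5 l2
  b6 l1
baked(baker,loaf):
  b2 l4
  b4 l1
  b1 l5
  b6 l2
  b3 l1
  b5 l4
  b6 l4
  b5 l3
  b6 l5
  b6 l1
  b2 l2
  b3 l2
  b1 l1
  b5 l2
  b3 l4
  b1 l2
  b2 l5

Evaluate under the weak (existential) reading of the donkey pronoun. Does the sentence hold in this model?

"it" takes "a loaf" as antecedent — a donkey pronoun bound across the clause boundary.
Weak reading: every baker b with some shaped-loaf has at least one shaped-loaf l such that baked(b,l).
Per baker: b1:✓  b2:✓  b3:✓  b4:✓  b5:✓  b6:✓
Every baker in the restrictor has a witness.

True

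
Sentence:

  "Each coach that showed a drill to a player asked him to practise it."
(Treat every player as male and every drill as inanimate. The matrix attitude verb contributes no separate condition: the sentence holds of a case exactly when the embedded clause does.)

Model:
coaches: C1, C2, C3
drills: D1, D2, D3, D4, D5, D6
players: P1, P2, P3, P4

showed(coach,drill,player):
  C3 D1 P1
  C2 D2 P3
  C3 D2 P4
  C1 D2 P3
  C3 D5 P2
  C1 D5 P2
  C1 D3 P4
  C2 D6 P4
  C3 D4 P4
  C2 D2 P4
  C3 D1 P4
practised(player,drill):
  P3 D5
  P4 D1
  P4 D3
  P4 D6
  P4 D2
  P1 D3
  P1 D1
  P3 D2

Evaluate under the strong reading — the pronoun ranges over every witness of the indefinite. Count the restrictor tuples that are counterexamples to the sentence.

3

"him" takes "a player" as antecedent and "it" takes "a drill"; both are donkey pronouns co-varying with the restrictor.
Strong reading: for every (c,d,p) with showed(c,d,p), practised(p,d).
Restrictor triples: (C1,D2,P3)→practised(P3,D2) ✓  (C1,D3,P4)→practised(P4,D3) ✓  (C1,D5,P2)→practised(P2,D5) ✗  (C2,D2,P3)→practised(P3,D2) ✓  (C2,D2,P4)→practised(P4,D2) ✓  (C2,D6,P4)→practised(P4,D6) ✓  (C3,D1,P1)→practised(P1,D1) ✓  (C3,D1,P4)→practised(P4,D1) ✓  (C3,D2,P4)→practised(P4,D2) ✓  (C3,D4,P4)→practised(P4,D4) ✗  (C3,D5,P2)→practised(P2,D5) ✗
Counterexamples (restrictor triples failing the scope): 3.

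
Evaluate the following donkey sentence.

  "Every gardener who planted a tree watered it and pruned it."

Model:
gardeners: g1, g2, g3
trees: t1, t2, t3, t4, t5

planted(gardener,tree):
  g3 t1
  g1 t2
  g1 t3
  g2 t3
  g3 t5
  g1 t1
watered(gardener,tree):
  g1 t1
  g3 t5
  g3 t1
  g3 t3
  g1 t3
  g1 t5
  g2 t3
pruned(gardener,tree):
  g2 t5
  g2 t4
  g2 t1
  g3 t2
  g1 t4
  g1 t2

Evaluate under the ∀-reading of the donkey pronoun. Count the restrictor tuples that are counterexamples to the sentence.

6

"it" takes "a tree" as antecedent — a donkey pronoun bound across the clause boundary.
Strong reading: for every (g,t) with planted(g,t), watered(g,t) ∧ pruned(g,t).
Restrictor pairs: (g1,t1) ✗  (g1,t2) ✗  (g1,t3) ✗  (g2,t3) ✗  (g3,t1) ✗  (g3,t5) ✗
Counterexamples (restrictor pairs failing the scope): 6.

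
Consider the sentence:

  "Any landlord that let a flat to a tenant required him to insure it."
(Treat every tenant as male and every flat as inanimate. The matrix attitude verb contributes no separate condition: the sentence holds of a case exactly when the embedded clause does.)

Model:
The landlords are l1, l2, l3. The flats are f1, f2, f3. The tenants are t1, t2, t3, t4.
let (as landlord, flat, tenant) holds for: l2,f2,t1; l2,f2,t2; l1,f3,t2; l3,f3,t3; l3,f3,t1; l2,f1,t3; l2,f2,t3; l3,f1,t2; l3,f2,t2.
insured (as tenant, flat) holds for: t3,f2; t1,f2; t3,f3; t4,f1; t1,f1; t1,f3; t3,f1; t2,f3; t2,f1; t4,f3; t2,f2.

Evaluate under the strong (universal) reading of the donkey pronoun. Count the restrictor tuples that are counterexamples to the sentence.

0

"him" takes "a tenant" as antecedent and "it" takes "a flat"; both are donkey pronouns co-varying with the restrictor.
Strong reading: for every (l,f,t) with let(l,f,t), insured(t,f).
Restrictor triples: (l1,f3,t2)→insured(t2,f3) ✓  (l2,f1,t3)→insured(t3,f1) ✓  (l2,f2,t1)→insured(t1,f2) ✓  (l2,f2,t2)→insured(t2,f2) ✓  (l2,f2,t3)→insured(t3,f2) ✓  (l3,f1,t2)→insured(t2,f1) ✓  (l3,f2,t2)→insured(t2,f2) ✓  (l3,f3,t1)→insured(t1,f3) ✓  (l3,f3,t3)→insured(t3,f3) ✓
Counterexamples (restrictor triples failing the scope): 0.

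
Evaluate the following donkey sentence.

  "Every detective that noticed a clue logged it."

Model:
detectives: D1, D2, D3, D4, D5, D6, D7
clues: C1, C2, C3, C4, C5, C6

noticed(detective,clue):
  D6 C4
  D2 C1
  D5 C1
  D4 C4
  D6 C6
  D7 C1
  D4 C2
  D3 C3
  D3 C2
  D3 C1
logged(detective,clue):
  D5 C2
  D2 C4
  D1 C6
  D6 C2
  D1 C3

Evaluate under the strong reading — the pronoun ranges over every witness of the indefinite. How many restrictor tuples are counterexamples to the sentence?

10

"it" takes "a clue" as antecedent — a donkey pronoun bound across the clause boundary.
Strong reading: for every (d,c) with noticed(d,c), logged(d,c).
Restrictor pairs: (D2,C1) ✗  (D3,C1) ✗  (D3,C2) ✗  (D3,C3) ✗  (D4,C2) ✗  (D4,C4) ✗  (D5,C1) ✗  (D6,C4) ✗  (D6,C6) ✗  (D7,C1) ✗
Counterexamples (restrictor pairs failing the scope): 10.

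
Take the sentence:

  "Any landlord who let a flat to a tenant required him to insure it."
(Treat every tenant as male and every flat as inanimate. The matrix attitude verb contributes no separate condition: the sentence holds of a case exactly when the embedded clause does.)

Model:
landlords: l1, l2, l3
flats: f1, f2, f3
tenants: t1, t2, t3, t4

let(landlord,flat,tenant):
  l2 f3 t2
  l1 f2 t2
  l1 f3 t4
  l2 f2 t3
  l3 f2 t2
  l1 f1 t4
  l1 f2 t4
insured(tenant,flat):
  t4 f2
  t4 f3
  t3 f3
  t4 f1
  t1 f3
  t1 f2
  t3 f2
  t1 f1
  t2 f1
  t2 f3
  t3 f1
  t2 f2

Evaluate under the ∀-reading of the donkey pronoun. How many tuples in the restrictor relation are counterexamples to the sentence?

0

"him" takes "a tenant" as antecedent and "it" takes "a flat"; both are donkey pronouns co-varying with the restrictor.
Strong reading: for every (l,f,t) with let(l,f,t), insured(t,f).
Restrictor triples: (l1,f1,t4)→insured(t4,f1) ✓  (l1,f2,t2)→insured(t2,f2) ✓  (l1,f2,t4)→insured(t4,f2) ✓  (l1,f3,t4)→insured(t4,f3) ✓  (l2,f2,t3)→insured(t3,f2) ✓  (l2,f3,t2)→insured(t2,f3) ✓  (l3,f2,t2)→insured(t2,f2) ✓
Counterexamples (restrictor triples failing the scope): 0.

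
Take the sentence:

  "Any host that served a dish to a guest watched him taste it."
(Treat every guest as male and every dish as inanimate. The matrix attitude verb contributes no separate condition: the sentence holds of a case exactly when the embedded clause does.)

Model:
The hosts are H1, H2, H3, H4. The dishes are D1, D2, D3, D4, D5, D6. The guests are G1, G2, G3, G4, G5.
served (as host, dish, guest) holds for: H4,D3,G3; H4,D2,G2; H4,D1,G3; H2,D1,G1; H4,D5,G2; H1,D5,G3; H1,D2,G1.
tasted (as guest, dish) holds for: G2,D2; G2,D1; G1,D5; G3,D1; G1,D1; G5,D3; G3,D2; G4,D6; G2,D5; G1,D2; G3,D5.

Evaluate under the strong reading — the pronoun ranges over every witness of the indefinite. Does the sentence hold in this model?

False

"him" takes "a guest" as antecedent and "it" takes "a dish"; both are donkey pronouns co-varying with the restrictor.
Strong reading: for every (h,d,g) with served(h,d,g), tasted(g,d).
Restrictor triples: (H1,D2,G1)→tasted(G1,D2) ✓  (H1,D5,G3)→tasted(G3,D5) ✓  (H2,D1,G1)→tasted(G1,D1) ✓  (H4,D1,G3)→tasted(G3,D1) ✓  (H4,D2,G2)→tasted(G2,D2) ✓  (H4,D3,G3)→tasted(G3,D3) ✗  (H4,D5,G2)→tasted(G2,D5) ✓
Counterexample: (H4,D3,G3) — tasted(G3,D3) does not hold.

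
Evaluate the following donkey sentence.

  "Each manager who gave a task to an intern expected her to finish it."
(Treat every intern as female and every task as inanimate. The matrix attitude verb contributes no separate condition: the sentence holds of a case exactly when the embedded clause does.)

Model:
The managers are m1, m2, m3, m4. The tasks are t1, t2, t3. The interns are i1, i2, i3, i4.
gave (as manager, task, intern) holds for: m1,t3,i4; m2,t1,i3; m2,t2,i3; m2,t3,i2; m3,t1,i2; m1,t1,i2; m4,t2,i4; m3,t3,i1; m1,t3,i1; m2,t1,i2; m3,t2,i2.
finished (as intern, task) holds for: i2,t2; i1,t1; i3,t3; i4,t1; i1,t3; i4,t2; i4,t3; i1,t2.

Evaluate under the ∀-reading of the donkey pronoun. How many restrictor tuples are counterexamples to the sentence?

"her" takes "an intern" as antecedent and "it" takes "a task"; both are donkey pronouns co-varying with the restrictor.
Strong reading: for every (m,t,i) with gave(m,t,i), finished(i,t).
Restrictor triples: (m1,t1,i2)→finished(i2,t1) ✗  (m1,t3,i1)→finished(i1,t3) ✓  (m1,t3,i4)→finished(i4,t3) ✓  (m2,t1,i2)→finished(i2,t1) ✗  (m2,t1,i3)→finished(i3,t1) ✗  (m2,t2,i3)→finished(i3,t2) ✗  (m2,t3,i2)→finished(i2,t3) ✗  (m3,t1,i2)→finished(i2,t1) ✗  (m3,t2,i2)→finished(i2,t2) ✓  (m3,t3,i1)→finished(i1,t3) ✓  (m4,t2,i4)→finished(i4,t2) ✓
Counterexamples (restrictor triples failing the scope): 6.

6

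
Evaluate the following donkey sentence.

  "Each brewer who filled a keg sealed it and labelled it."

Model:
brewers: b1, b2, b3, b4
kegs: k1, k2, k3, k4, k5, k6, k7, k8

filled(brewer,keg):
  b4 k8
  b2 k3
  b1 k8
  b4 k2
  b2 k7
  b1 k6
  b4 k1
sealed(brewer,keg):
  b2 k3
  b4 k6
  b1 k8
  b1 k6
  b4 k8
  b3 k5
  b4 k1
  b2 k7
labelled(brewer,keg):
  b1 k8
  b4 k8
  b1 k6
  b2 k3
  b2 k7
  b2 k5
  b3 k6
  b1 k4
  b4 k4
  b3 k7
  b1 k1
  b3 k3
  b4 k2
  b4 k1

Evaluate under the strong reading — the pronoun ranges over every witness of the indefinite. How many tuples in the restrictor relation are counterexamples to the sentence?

"it" takes "a keg" as antecedent — a donkey pronoun bound across the clause boundary.
Strong reading: for every (b,k) with filled(b,k), sealed(b,k) ∧ labelled(b,k).
Restrictor pairs: (b1,k6) ✓  (b1,k8) ✓  (b2,k3) ✓  (b2,k7) ✓  (b4,k1) ✓  (b4,k2) ✗  (b4,k8) ✓
Counterexamples (restrictor pairs failing the scope): 1.

1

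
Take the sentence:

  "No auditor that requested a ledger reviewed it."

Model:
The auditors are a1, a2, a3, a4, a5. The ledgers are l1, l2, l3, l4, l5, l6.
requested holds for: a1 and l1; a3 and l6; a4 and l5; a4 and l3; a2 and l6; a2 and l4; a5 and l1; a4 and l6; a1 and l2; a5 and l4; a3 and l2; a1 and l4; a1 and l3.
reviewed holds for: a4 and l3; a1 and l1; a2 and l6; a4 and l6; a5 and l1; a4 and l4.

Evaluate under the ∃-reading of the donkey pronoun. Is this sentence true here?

"it" takes "a ledger" as antecedent — a donkey pronoun bound across the clause boundary.
Truth condition: for no (a,l) with requested(a,l) does reviewed(a,l) hold.
Restrictor pairs — does the scope hold? (a1,l1):holds  (a1,l2):fails  (a1,l3):fails  (a1,l4):fails  (a2,l4):fails  (a2,l6):holds  (a3,l2):fails  (a3,l6):fails  (a4,l3):holds  (a4,l5):fails  (a4,l6):holds  (a5,l1):holds  (a5,l4):fails
Scope holds for 5 pair(s), so the sentence is false.

False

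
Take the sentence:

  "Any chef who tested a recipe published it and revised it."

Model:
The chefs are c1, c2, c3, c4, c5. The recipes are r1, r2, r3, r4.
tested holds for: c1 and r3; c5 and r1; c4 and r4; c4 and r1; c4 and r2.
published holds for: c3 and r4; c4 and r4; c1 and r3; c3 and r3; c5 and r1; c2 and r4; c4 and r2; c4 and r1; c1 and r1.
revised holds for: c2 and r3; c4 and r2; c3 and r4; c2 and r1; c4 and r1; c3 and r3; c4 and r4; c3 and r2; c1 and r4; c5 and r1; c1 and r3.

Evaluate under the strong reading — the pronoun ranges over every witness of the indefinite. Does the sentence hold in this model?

"it" takes "a recipe" as antecedent — a donkey pronoun bound across the clause boundary.
Strong reading: for every (c,r) with tested(c,r), published(c,r) ∧ revised(c,r).
Restrictor pairs: (c1,r3) ✓  (c4,r1) ✓  (c4,r2) ✓  (c4,r4) ✓  (c5,r1) ✓
Every restrictor pair satisfies the scope.

True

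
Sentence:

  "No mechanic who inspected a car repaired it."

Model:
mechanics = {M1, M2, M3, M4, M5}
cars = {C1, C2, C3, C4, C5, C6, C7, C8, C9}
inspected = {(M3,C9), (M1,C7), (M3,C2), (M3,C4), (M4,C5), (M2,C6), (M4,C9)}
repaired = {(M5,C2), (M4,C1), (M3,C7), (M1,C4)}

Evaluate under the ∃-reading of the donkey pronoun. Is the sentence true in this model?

"it" takes "a car" as antecedent — a donkey pronoun bound across the clause boundary.
Truth condition: for no (m,c) with inspected(m,c) does repaired(m,c) hold.
Restrictor pairs — does the scope hold? (M1,C7):fails  (M2,C6):fails  (M3,C2):fails  (M3,C4):fails  (M3,C9):fails  (M4,C5):fails  (M4,C9):fails
Scope holds for no restrictor pair, so the sentence is true.

True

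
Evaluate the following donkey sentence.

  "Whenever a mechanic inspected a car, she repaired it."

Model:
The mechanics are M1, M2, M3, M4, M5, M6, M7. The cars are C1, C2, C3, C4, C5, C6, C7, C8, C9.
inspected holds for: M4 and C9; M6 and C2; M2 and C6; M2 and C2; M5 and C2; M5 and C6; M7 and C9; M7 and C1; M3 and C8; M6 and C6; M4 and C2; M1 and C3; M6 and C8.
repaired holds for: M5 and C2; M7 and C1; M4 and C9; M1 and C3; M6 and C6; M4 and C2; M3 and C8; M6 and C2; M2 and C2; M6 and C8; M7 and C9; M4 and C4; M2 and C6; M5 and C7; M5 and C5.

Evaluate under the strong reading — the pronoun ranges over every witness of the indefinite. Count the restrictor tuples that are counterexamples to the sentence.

1

"it" takes "a car" as antecedent — a donkey pronoun bound across the clause boundary.
Strong reading: for every (m,c) with inspected(m,c), repaired(m,c).
Restrictor pairs: (M1,C3) ✓  (M2,C2) ✓  (M2,C6) ✓  (M3,C8) ✓  (M4,C2) ✓  (M4,C9) ✓  (M5,C2) ✓  (M5,C6) ✗  (M6,C2) ✓  (M6,C6) ✓  (M6,C8) ✓  (M7,C1) ✓  (M7,C9) ✓
Counterexamples (restrictor pairs failing the scope): 1.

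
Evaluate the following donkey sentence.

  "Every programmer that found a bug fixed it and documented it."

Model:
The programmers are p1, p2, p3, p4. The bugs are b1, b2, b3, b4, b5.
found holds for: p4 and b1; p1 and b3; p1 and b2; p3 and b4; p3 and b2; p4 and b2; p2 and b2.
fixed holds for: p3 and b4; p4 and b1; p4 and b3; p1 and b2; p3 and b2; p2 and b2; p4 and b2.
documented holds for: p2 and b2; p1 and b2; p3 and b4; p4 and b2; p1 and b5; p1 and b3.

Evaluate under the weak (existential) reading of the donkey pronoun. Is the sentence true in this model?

"it" takes "a bug" as antecedent — a donkey pronoun bound across the clause boundary.
Weak reading: every programmer p with some found-bug has at least one found-bug b such that fixed(p,b) ∧ documented(p,b).
Per programmer: p1:✓  p2:✓  p3:✓  p4:✓
Every programmer in the restrictor has a witness.

True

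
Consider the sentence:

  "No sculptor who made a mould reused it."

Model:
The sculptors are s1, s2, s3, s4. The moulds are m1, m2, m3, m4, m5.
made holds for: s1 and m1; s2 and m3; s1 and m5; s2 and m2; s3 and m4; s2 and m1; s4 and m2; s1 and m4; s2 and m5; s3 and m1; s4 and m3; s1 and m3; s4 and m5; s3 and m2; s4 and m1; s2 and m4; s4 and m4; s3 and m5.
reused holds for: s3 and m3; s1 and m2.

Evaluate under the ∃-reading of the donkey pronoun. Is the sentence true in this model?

"it" takes "a mould" as antecedent — a donkey pronoun bound across the clause boundary.
Truth condition: for no (s,m) with made(s,m) does reused(s,m) hold.
Restrictor pairs — does the scope hold? (s1,m1):fails  (s1,m3):fails  (s1,m4):fails  (s1,m5):fails  (s2,m1):fails  (s2,m2):fails  (s2,m3):fails  (s2,m4):fails  (s2,m5):fails  (s3,m1):fails  (s3,m2):fails  (s3,m4):fails  (s3,m5):fails  (s4,m1):fails  (s4,m2):fails  (s4,m3):fails  (s4,m4):fails  (s4,m5):fails
Scope holds for no restrictor pair, so the sentence is true.

True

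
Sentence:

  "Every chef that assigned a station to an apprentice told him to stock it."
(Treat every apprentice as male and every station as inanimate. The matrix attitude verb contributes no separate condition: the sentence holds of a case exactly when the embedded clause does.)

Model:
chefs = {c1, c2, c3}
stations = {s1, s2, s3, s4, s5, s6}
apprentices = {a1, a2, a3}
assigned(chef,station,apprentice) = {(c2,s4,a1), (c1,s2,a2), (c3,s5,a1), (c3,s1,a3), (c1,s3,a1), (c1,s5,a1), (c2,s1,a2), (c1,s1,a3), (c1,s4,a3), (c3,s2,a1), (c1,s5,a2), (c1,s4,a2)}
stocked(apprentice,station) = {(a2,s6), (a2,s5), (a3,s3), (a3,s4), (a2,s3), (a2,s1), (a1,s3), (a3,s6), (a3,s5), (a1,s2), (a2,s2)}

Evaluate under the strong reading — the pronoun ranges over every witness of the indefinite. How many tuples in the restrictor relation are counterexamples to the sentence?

"him" takes "an apprentice" as antecedent and "it" takes "a station"; both are donkey pronouns co-varying with the restrictor.
Strong reading: for every (c,s,a) with assigned(c,s,a), stocked(a,s).
Restrictor triples: (c1,s1,a3)→stocked(a3,s1) ✗  (c1,s2,a2)→stocked(a2,s2) ✓  (c1,s3,a1)→stocked(a1,s3) ✓  (c1,s4,a2)→stocked(a2,s4) ✗  (c1,s4,a3)→stocked(a3,s4) ✓  (c1,s5,a1)→stocked(a1,s5) ✗  (c1,s5,a2)→stocked(a2,s5) ✓  (c2,s1,a2)→stocked(a2,s1) ✓  (c2,s4,a1)→stocked(a1,s4) ✗  (c3,s1,a3)→stocked(a3,s1) ✗  (c3,s2,a1)→stocked(a1,s2) ✓  (c3,s5,a1)→stocked(a1,s5) ✗
Counterexamples (restrictor triples failing the scope): 6.

6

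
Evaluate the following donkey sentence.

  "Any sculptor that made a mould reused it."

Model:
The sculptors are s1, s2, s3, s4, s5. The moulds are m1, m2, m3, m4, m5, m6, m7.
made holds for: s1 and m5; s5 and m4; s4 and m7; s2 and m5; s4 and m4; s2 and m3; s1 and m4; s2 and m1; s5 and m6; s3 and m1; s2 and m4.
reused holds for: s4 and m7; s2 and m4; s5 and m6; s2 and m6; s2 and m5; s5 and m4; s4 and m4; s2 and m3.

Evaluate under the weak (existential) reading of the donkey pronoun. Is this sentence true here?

"it" takes "a mould" as antecedent — a donkey pronoun bound across the clause boundary.
Weak reading: every sculptor s with some made-mould has at least one made-mould m such that reused(s,m).
Per sculptor: s1:✗  s2:✓  s3:✗  s4:✓  s5:✓
s1 has no witness among its made-moulds.

False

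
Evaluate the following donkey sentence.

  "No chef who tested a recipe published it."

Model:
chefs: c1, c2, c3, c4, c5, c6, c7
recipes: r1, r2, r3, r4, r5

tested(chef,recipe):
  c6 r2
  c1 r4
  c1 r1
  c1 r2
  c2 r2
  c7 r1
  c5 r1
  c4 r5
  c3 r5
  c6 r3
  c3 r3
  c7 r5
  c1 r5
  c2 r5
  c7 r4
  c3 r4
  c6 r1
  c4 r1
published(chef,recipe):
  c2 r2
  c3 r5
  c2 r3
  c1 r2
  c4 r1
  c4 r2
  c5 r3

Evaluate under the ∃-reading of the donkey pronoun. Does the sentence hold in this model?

False

"it" takes "a recipe" as antecedent — a donkey pronoun bound across the clause boundary.
Truth condition: for no (c,r) with tested(c,r) does published(c,r) hold.
Restrictor pairs — does the scope hold? (c1,r1):fails  (c1,r2):holds  (c1,r4):fails  (c1,r5):fails  (c2,r2):holds  (c2,r5):fails  (c3,r3):fails  (c3,r4):fails  (c3,r5):holds  (c4,r1):holds  (c4,r5):fails  (c5,r1):fails  (c6,r1):fails  (c6,r2):fails  (c6,r3):fails  (c7,r1):fails  (c7,r4):fails  (c7,r5):fails
Scope holds for 4 pair(s), so the sentence is false.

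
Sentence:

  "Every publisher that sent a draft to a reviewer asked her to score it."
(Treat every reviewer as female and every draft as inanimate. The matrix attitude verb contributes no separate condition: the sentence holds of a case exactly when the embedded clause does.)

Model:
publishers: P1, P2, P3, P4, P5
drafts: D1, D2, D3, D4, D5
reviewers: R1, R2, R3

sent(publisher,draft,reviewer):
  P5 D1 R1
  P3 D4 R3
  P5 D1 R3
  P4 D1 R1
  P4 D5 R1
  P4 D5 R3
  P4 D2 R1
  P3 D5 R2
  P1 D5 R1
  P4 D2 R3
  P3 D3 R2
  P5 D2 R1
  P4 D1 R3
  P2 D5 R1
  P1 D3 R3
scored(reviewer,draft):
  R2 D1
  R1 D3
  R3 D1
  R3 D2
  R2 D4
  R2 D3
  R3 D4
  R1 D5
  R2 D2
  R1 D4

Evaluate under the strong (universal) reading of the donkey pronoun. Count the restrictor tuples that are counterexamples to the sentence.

7

"her" takes "a reviewer" as antecedent and "it" takes "a draft"; both are donkey pronouns co-varying with the restrictor.
Strong reading: for every (p,d,r) with sent(p,d,r), scored(r,d).
Restrictor triples: (P1,D3,R3)→scored(R3,D3) ✗  (P1,D5,R1)→scored(R1,D5) ✓  (P2,D5,R1)→scored(R1,D5) ✓  (P3,D3,R2)→scored(R2,D3) ✓  (P3,D4,R3)→scored(R3,D4) ✓  (P3,D5,R2)→scored(R2,D5) ✗  (P4,D1,R1)→scored(R1,D1) ✗  (P4,D1,R3)→scored(R3,D1) ✓  (P4,D2,R1)→scored(R1,D2) ✗  (P4,D2,R3)→scored(R3,D2) ✓  (P4,D5,R1)→scored(R1,D5) ✓  (P4,D5,R3)→scored(R3,D5) ✗  (P5,D1,R1)→scored(R1,D1) ✗  (P5,D1,R3)→scored(R3,D1) ✓  (P5,D2,R1)→scored(R1,D2) ✗
Counterexamples (restrictor triples failing the scope): 7.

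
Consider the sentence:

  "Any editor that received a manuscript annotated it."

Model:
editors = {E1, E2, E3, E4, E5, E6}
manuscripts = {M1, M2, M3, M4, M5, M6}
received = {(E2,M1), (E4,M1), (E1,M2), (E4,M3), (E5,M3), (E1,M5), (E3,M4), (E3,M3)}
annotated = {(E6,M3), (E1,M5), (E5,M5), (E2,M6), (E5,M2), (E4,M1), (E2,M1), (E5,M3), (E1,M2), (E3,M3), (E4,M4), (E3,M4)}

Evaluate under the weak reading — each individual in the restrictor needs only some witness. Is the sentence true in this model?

True

"it" takes "a manuscript" as antecedent — a donkey pronoun bound across the clause boundary.
Weak reading: every editor e with some received-manuscript has at least one received-manuscript m such that annotated(e,m).
Per editor: E1:✓  E2:✓  E3:✓  E4:✓  E5:✓
Every editor in the restrictor has a witness.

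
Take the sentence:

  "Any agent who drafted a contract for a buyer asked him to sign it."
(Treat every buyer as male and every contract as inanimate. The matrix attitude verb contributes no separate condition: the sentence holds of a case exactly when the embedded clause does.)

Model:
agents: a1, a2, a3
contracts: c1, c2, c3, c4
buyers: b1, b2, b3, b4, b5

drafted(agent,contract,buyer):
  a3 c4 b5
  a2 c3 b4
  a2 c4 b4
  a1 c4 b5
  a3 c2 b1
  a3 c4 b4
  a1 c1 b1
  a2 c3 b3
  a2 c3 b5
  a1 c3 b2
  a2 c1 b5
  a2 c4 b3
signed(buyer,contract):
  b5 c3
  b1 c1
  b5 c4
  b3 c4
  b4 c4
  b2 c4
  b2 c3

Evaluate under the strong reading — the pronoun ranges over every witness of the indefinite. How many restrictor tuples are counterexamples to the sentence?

4

"him" takes "a buyer" as antecedent and "it" takes "a contract"; both are donkey pronouns co-varying with the restrictor.
Strong reading: for every (a,c,b) with drafted(a,c,b), signed(b,c).
Restrictor triples: (a1,c1,b1)→signed(b1,c1) ✓  (a1,c3,b2)→signed(b2,c3) ✓  (a1,c4,b5)→signed(b5,c4) ✓  (a2,c1,b5)→signed(b5,c1) ✗  (a2,c3,b3)→signed(b3,c3) ✗  (a2,c3,b4)→signed(b4,c3) ✗  (a2,c3,b5)→signed(b5,c3) ✓  (a2,c4,b3)→signed(b3,c4) ✓  (a2,c4,b4)→signed(b4,c4) ✓  (a3,c2,b1)→signed(b1,c2) ✗  (a3,c4,b4)→signed(b4,c4) ✓  (a3,c4,b5)→signed(b5,c4) ✓
Counterexamples (restrictor triples failing the scope): 4.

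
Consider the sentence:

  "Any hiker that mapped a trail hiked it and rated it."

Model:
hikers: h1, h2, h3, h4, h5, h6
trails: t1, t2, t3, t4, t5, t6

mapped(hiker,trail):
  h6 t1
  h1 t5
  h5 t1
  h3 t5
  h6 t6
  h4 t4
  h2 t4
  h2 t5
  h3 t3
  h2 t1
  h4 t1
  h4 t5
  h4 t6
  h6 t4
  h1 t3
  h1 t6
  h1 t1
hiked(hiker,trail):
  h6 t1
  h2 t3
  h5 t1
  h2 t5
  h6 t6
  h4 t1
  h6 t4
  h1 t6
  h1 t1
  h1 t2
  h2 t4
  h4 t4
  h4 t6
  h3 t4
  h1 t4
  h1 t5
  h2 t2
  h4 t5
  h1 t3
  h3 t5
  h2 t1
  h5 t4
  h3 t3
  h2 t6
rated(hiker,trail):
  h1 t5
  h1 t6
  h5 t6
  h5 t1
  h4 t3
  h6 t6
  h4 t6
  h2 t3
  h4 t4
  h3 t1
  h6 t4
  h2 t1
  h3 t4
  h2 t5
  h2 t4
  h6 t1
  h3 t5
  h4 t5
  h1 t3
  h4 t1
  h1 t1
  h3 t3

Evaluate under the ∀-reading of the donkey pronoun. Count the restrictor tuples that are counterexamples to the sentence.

0

"it" takes "a trail" as antecedent — a donkey pronoun bound across the clause boundary.
Strong reading: for every (h,t) with mapped(h,t), hiked(h,t) ∧ rated(h,t).
Restrictor pairs: (h1,t1) ✓  (h1,t3) ✓  (h1,t5) ✓  (h1,t6) ✓  (h2,t1) ✓  (h2,t4) ✓  (h2,t5) ✓  (h3,t3) ✓  (h3,t5) ✓  (h4,t1) ✓  (h4,t4) ✓  (h4,t5) ✓  (h4,t6) ✓  (h5,t1) ✓  (h6,t1) ✓  (h6,t4) ✓  (h6,t6) ✓
Counterexamples (restrictor pairs failing the scope): 0.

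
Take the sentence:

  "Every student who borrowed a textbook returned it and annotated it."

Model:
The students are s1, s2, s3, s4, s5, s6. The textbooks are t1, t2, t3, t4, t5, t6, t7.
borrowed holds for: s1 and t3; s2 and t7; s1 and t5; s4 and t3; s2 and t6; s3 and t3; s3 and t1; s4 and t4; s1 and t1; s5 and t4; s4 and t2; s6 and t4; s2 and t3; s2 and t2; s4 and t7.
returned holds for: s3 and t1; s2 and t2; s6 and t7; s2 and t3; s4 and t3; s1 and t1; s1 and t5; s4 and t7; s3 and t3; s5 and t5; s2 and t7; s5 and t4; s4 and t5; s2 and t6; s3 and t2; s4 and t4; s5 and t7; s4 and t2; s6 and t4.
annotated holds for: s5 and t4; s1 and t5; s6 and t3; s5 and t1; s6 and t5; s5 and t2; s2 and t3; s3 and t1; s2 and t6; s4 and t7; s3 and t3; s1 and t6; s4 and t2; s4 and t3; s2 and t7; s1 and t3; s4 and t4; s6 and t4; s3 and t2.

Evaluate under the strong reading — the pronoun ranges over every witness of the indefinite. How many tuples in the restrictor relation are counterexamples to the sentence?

3

"it" takes "a textbook" as antecedent — a donkey pronoun bound across the clause boundary.
Strong reading: for every (s,t) with borrowed(s,t), returned(s,t) ∧ annotated(s,t).
Restrictor pairs: (s1,t1) ✗  (s1,t3) ✗  (s1,t5) ✓  (s2,t2) ✗  (s2,t3) ✓  (s2,t6) ✓  (s2,t7) ✓  (s3,t1) ✓  (s3,t3) ✓  (s4,t2) ✓  (s4,t3) ✓  (s4,t4) ✓  (s4,t7) ✓  (s5,t4) ✓  (s6,t4) ✓
Counterexamples (restrictor pairs failing the scope): 3.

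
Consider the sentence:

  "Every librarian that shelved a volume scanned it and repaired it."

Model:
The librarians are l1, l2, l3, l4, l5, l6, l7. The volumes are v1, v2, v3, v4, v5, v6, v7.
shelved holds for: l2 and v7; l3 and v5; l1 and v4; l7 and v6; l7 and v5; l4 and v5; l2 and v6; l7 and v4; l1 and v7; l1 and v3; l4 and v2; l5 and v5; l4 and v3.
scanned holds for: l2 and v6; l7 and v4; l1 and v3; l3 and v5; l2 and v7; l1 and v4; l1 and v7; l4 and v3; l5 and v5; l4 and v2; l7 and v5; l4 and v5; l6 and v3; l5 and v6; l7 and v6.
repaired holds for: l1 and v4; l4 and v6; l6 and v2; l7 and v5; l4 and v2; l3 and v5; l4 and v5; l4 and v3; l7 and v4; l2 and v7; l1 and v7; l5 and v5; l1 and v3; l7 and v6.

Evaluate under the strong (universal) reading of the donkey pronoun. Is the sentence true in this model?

False

"it" takes "a volume" as antecedent — a donkey pronoun bound across the clause boundary.
Strong reading: for every (l,v) with shelved(l,v), scanned(l,v) ∧ repaired(l,v).
Restrictor pairs: (l1,v3) ✓  (l1,v4) ✓  (l1,v7) ✓  (l2,v6) ✗  (l2,v7) ✓  (l3,v5) ✓  (l4,v2) ✓  (l4,v3) ✓  (l4,v5) ✓  (l5,v5) ✓  (l7,v4) ✓  (l7,v5) ✓  (l7,v6) ✓
Counterexample: (l2,v6) is in shelved but fails the scope.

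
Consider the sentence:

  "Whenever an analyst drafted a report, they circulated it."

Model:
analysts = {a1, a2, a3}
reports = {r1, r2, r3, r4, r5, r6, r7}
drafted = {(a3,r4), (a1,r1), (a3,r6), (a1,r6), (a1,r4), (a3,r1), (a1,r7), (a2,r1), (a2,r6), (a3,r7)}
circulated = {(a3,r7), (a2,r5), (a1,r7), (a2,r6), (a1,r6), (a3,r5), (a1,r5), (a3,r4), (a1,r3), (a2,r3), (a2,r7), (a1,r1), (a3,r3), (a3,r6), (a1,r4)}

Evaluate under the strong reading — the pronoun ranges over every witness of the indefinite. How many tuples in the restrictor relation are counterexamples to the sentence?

"it" takes "a report" as antecedent — a donkey pronoun bound across the clause boundary.
Strong reading: for every (a,r) with drafted(a,r), circulated(a,r).
Restrictor pairs: (a1,r1) ✓  (a1,r4) ✓  (a1,r6) ✓  (a1,r7) ✓  (a2,r1) ✗  (a2,r6) ✓  (a3,r1) ✗  (a3,r4) ✓  (a3,r6) ✓  (a3,r7) ✓
Counterexamples (restrictor pairs failing the scope): 2.

2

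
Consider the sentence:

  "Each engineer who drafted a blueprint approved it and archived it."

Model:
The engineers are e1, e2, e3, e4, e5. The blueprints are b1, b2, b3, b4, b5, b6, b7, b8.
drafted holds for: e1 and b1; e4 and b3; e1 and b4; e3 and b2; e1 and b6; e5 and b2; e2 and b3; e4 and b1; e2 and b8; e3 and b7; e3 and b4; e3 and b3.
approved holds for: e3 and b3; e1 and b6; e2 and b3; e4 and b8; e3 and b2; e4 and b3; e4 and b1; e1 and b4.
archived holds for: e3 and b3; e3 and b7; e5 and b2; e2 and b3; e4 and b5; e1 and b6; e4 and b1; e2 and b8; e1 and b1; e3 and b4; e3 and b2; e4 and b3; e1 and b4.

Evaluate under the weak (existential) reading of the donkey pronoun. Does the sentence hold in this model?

False

"it" takes "a blueprint" as antecedent — a donkey pronoun bound across the clause boundary.
Weak reading: every engineer e with some drafted-blueprint has at least one drafted-blueprint b such that approved(e,b) ∧ archived(e,b).
Per engineer: e1:✓  e2:✓  e3:✓  e4:✓  e5:✗
e5 has no witness among its drafted-blueprints.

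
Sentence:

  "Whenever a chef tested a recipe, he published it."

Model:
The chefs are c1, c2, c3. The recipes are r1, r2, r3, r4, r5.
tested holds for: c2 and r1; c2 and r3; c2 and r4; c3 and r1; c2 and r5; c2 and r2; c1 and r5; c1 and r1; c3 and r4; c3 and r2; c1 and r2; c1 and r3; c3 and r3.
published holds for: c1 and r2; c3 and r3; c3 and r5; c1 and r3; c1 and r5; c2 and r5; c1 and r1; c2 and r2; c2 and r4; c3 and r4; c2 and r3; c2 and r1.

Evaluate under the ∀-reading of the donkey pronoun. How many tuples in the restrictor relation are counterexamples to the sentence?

2

"it" takes "a recipe" as antecedent — a donkey pronoun bound across the clause boundary.
Strong reading: for every (c,r) with tested(c,r), published(c,r).
Restrictor pairs: (c1,r1) ✓  (c1,r2) ✓  (c1,r3) ✓  (c1,r5) ✓  (c2,r1) ✓  (c2,r2) ✓  (c2,r3) ✓  (c2,r4) ✓  (c2,r5) ✓  (c3,r1) ✗  (c3,r2) ✗  (c3,r3) ✓  (c3,r4) ✓
Counterexamples (restrictor pairs failing the scope): 2.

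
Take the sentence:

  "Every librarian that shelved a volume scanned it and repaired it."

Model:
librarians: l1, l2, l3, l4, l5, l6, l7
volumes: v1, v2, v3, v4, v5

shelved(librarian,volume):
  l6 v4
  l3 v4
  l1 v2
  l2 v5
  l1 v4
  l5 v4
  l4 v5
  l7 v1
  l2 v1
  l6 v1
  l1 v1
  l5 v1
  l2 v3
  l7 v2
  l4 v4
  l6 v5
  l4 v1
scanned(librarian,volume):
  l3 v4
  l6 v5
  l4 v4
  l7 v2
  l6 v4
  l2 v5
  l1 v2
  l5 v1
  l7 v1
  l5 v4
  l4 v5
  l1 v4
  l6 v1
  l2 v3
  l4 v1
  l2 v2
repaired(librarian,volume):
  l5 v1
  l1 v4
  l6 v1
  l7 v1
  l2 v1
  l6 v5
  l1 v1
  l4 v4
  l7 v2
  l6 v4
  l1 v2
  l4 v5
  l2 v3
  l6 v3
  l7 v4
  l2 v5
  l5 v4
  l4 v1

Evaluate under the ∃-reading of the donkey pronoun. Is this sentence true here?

"it" takes "a volume" as antecedent — a donkey pronoun bound across the clause boundary.
Weak reading: every librarian l with some shelved-volume has at least one shelved-volume v such that scanned(l,v) ∧ repaired(l,v).
Per librarian: l1:✓  l2:✓  l3:✗  l4:✓  l5:✓  l6:✓  l7:✓
l3 has no witness among its shelved-volumes.

False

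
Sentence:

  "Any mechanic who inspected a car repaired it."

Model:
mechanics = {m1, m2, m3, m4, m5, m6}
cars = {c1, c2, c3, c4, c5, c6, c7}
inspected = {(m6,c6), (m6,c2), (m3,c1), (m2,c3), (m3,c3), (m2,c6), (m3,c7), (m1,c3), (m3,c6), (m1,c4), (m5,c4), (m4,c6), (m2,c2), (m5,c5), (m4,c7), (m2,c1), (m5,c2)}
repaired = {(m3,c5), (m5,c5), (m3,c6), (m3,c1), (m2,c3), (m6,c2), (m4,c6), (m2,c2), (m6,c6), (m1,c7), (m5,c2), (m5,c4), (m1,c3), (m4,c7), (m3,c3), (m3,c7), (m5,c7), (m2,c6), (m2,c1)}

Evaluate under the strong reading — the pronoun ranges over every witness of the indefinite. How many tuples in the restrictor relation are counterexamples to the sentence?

"it" takes "a car" as antecedent — a donkey pronoun bound across the clause boundary.
Strong reading: for every (m,c) with inspected(m,c), repaired(m,c).
Restrictor pairs: (m1,c3) ✓  (m1,c4) ✗  (m2,c1) ✓  (m2,c2) ✓  (m2,c3) ✓  (m2,c6) ✓  (m3,c1) ✓  (m3,c3) ✓  (m3,c6) ✓  (m3,c7) ✓  (m4,c6) ✓  (m4,c7) ✓  (m5,c2) ✓  (m5,c4) ✓  (m5,c5) ✓  (m6,c2) ✓  (m6,c6) ✓
Counterexamples (restrictor pairs failing the scope): 1.

1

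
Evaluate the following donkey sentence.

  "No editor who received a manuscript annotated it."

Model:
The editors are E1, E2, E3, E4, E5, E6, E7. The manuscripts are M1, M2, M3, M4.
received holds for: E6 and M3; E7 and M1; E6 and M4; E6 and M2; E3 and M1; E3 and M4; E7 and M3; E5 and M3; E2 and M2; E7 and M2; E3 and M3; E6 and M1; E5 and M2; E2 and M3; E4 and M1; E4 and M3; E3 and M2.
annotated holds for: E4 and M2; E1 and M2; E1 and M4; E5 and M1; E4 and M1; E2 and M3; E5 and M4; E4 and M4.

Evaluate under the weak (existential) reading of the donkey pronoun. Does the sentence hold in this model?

"it" takes "a manuscript" as antecedent — a donkey pronoun bound across the clause boundary.
Truth condition: for no (e,m) with received(e,m) does annotated(e,m) hold.
Restrictor pairs — does the scope hold? (E2,M2):fails  (E2,M3):holds  (E3,M1):fails  (E3,M2):fails  (E3,M3):fails  (E3,M4):fails  (E4,M1):holds  (E4,M3):fails  (E5,M2):fails  (E5,M3):fails  (E6,M1):fails  (E6,M2):fails  (E6,M3):fails  (E6,M4):fails  (E7,M1):fails  (E7,M2):fails  (E7,M3):fails
Scope holds for 2 pair(s), so the sentence is false.

False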